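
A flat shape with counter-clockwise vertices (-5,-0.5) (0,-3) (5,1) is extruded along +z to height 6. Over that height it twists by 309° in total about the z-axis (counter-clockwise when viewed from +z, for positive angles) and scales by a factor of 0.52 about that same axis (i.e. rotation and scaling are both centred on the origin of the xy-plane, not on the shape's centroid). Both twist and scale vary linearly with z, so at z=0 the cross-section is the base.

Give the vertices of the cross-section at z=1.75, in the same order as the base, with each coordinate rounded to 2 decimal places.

t = z/height = 1.75/6 = 0.291667
s = 1 + (scale-1)·z/height = 1 + (0.52-1)·1.75/6 = 0.860000
θ = twist·z/height = 309°·1.75/6 = 90.1250° = 1.572978 rad
cos θ = -0.002182, sin θ = 0.999998 (intermediates below are computed at full precision and shown rounded to 5 d.p.)
v1: (-5,-0.5) → rotate → (0.51091,-4.99890) → ×s → (0.43938,-4.29905) → (0.44,-4.30)
v2: (0,-3) → rotate → (2.99999,0.00654) → ×s → (2.57999,0.00563) → (2.58,0.01)
v3: (5,1) → rotate → (-1.01091,4.99781) → ×s → (-0.86938,4.29811) → (-0.87,4.30)

Cross-section at z=1.75: (0.44,-4.30) (2.58,0.01) (-0.87,4.30)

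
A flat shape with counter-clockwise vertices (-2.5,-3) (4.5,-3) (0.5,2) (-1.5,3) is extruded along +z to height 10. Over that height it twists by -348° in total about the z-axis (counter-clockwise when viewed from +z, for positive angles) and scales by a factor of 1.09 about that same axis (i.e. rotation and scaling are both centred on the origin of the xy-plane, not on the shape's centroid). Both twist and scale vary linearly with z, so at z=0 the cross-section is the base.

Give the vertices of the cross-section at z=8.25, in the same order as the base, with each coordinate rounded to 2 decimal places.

t = z/height = 8.25/10 = 0.825
s = 1 + (scale-1)·z/height = 1 + (1.09-1)·8.25/10 = 1.074250
θ = twist·z/height = -348°·8.25/10 = -287.1000° = -5.010840 rad
cos θ = 0.294040, sin θ = 0.955793 (intermediates below are computed at full precision and shown rounded to 5 d.p.)
v1: (-2.5,-3) → rotate → (2.13228,-3.27160) → ×s → (2.29060,-3.51452) → (2.29,-3.51)
v2: (4.5,-3) → rotate → (4.19056,3.41895) → ×s → (4.50171,3.67280) → (4.50,3.67)
v3: (0.5,2) → rotate → (-1.76457,1.06598) → ×s → (-1.89558,1.14513) → (-1.90,1.15)
v4: (-1.5,3) → rotate → (-3.30844,-0.55157) → ×s → (-3.55409,-0.59252) → (-3.55,-0.59)

Cross-section at z=8.25: (2.29,-3.51) (4.50,3.67) (-1.90,1.15) (-3.55,-0.59)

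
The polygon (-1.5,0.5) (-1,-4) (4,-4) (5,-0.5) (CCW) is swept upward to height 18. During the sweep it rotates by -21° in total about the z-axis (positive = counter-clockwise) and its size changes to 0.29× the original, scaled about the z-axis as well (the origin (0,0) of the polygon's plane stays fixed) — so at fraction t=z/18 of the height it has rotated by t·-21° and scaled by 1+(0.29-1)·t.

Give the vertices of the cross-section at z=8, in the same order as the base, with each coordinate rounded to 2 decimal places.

Cross-section at z=8: (-0.96,0.50) (-1.12,-2.59) (2.26,-3.15) (3.32,-0.89)

t = z/height = 8/18 = 0.444444
s = 1 + (scale-1)·z/height = 1 + (0.29-1)·8/18 = 0.684444
θ = twist·z/height = -21°·8/18 = -9.3333° = -0.162897 rad
cos θ = 0.986762, sin θ = -0.162178 (intermediates below are computed at full precision and shown rounded to 5 d.p.)
v1: (-1.5,0.5) → rotate → (-1.39905,0.73665) → ×s → (-0.95757,0.50419) → (-0.96,0.50)
v2: (-1,-4) → rotate → (-1.63547,-3.78487) → ×s → (-1.11939,-2.59053) → (-1.12,-2.59)
v3: (4,-4) → rotate → (3.29833,-4.59576) → ×s → (2.25753,-3.14554) → (2.26,-3.15)
v4: (5,-0.5) → rotate → (4.85272,-1.30427) → ×s → (3.32142,-0.89270) → (3.32,-0.89)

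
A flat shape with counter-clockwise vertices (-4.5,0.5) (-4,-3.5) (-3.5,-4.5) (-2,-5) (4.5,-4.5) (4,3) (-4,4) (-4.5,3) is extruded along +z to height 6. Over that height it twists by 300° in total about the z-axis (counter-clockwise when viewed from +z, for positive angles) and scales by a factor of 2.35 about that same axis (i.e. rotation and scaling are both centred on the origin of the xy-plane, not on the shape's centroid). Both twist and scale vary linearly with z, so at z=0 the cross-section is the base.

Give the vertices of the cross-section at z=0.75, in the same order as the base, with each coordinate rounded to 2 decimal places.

t = z/height = 0.75/6 = 0.125
s = 1 + (scale-1)·z/height = 1 + (2.35-1)·0.75/6 = 1.168750
θ = twist·z/height = 300°·0.75/6 = 37.5000° = 0.654498 rad
cos θ = 0.793353, sin θ = 0.608761 (intermediates below are computed at full precision and shown rounded to 5 d.p.)
v1: (-4.5,0.5) → rotate → (-3.87447,-2.34275) → ×s → (-4.52829,-2.73809) → (-4.53,-2.74)
v2: (-4,-3.5) → rotate → (-1.04275,-5.21178) → ×s → (-1.21871,-6.09127) → (-1.22,-6.09)
v3: (-3.5,-4.5) → rotate → (-0.03731,-5.70076) → ×s → (-0.04361,-6.66276) → (-0.04,-6.66)
v4: (-2,-5) → rotate → (1.45710,-5.18429) → ×s → (1.70299,-6.05914) → (1.70,-6.06)
v5: (4.5,-4.5) → rotate → (6.30952,-0.83066) → ×s → (7.37425,-0.97084) → (7.37,-0.97)
v6: (4,3) → rotate → (1.34713,4.81511) → ×s → (1.57446,5.62765) → (1.57,5.63)
v7: (-4,4) → rotate → (-5.60846,0.73837) → ×s → (-6.55489,0.86297) → (-6.55,0.86)
v8: (-4.5,3) → rotate → (-5.39637,-0.35937) → ×s → (-6.30701,-0.42001) → (-6.31,-0.42)

Cross-section at z=0.75: (-4.53,-2.74) (-1.22,-6.09) (-0.04,-6.66) (1.70,-6.06) (7.37,-0.97) (1.57,5.63) (-6.55,0.86) (-6.31,-0.42)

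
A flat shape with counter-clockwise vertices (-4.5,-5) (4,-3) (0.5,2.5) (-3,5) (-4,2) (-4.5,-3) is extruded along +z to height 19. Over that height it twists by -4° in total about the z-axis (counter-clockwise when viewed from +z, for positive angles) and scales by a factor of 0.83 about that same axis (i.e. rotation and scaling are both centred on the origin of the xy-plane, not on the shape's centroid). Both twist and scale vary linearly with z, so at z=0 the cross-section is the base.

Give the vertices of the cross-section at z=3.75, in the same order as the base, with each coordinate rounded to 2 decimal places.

Cross-section at z=3.75: (-4.42,-4.77) (3.83,-2.95) (0.52,2.41) (-2.83,4.87) (-3.84,1.99) (-4.39,-2.84)

t = z/height = 3.75/19 = 0.197368
s = 1 + (scale-1)·z/height = 1 + (0.83-1)·3.75/19 = 0.966447
θ = twist·z/height = -4°·3.75/19 = -0.7895° = -0.013779 rad
cos θ = 0.999905, sin θ = -0.013778 (intermediates below are computed at full precision and shown rounded to 5 d.p.)
v1: (-4.5,-5) → rotate → (-4.56847,-4.93752) → ×s → (-4.41518,-4.77186) → (-4.42,-4.77)
v2: (4,-3) → rotate → (3.95828,-3.05483) → ×s → (3.82547,-2.95233) → (3.83,-2.95)
v3: (0.5,2.5) → rotate → (0.53440,2.49287) → ×s → (0.51647,2.40923) → (0.52,2.41)
v4: (-3,5) → rotate → (-2.93082,5.04086) → ×s → (-2.83249,4.87173) → (-2.83,4.87)
v5: (-4,2) → rotate → (-3.97206,2.05492) → ×s → (-3.83879,1.98598) → (-3.84,1.99)
v6: (-4.5,-3) → rotate → (-4.54091,-2.93771) → ×s → (-4.38855,-2.83914) → (-4.39,-2.84)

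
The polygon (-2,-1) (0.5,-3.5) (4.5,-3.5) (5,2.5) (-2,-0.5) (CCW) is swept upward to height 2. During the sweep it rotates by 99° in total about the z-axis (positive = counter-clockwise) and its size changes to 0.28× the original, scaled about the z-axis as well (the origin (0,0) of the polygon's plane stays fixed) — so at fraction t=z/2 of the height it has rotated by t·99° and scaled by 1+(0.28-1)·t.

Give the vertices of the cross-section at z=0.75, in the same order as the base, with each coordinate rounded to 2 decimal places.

t = z/height = 0.75/2 = 0.375
s = 1 + (scale-1)·z/height = 1 + (0.28-1)·0.75/2 = 0.730000
θ = twist·z/height = 99°·0.75/2 = 37.1250° = 0.647953 rad
cos θ = 0.797321, sin θ = 0.603556 (intermediates below are computed at full precision and shown rounded to 5 d.p.)
v1: (-2,-1) → rotate → (-0.99109,-2.00443) → ×s → (-0.72349,-1.46324) → (-0.72,-1.46)
v2: (0.5,-3.5) → rotate → (2.51111,-2.48884) → ×s → (1.83311,-1.81686) → (1.83,-1.82)
v3: (4.5,-3.5) → rotate → (5.70039,-0.07462) → ×s → (4.16128,-0.05447) → (4.16,-0.05)
v4: (5,2.5) → rotate → (2.47771,5.01108) → ×s → (1.80873,3.65809) → (1.81,3.66)
v5: (-2,-0.5) → rotate → (-1.29286,-1.60577) → ×s → (-0.94379,-1.17221) → (-0.94,-1.17)

Cross-section at z=0.75: (-0.72,-1.46) (1.83,-1.82) (4.16,-0.05) (1.81,3.66) (-0.94,-1.17)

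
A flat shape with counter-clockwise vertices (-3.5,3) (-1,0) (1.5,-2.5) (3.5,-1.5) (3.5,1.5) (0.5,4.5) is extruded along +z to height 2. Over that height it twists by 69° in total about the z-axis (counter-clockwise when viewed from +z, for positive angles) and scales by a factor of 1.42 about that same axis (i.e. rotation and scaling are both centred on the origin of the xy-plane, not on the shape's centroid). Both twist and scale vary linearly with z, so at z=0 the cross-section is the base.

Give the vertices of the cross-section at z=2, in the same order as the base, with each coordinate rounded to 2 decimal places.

Cross-section at z=2: (-5.76,-3.11) (-0.51,-1.33) (4.08,0.72) (3.77,3.88) (-0.21,5.40) (-5.71,2.95)

t = z/height = 2/2 = 1
s = 1 + (scale-1)·z/height = 1 + (1.42-1)·2/2 = 1.420000
θ = twist·z/height = 69°·2/2 = 69.0000° = 1.204277 rad
cos θ = 0.358368, sin θ = 0.933580 (intermediates below are computed at full precision and shown rounded to 5 d.p.)
v1: (-3.5,3) → rotate → (-4.05503,-2.19243) → ×s → (-5.75814,-3.11325) → (-5.76,-3.11)
v2: (-1,0) → rotate → (-0.35837,-0.93358) → ×s → (-0.50888,-1.32568) → (-0.51,-1.33)
v3: (1.5,-2.5) → rotate → (2.87150,0.50445) → ×s → (4.07753,0.71632) → (4.08,0.72)
v4: (3.5,-1.5) → rotate → (2.65466,2.72998) → ×s → (3.76962,3.87657) → (3.77,3.88)
v5: (3.5,1.5) → rotate → (-0.14608,3.80508) → ×s → (-0.20744,5.40322) → (-0.21,5.40)
v6: (0.5,4.5) → rotate → (-4.02193,2.07945) → ×s → (-5.71114,2.95281) → (-5.71,2.95)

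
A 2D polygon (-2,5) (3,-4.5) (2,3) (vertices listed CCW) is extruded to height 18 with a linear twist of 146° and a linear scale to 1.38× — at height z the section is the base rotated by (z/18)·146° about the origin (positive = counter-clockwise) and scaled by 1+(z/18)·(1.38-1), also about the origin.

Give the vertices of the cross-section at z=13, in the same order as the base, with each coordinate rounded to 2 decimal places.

t = z/height = 13/18 = 0.722222
s = 1 + (scale-1)·z/height = 1 + (1.38-1)·13/18 = 1.274444
θ = twist·z/height = 146°·13/18 = 105.4444° = 1.840353 rad
cos θ = -0.266304, sin θ = 0.963889 (intermediates below are computed at full precision and shown rounded to 5 d.p.)
v1: (-2,5) → rotate → (-4.28684,-3.25930) → ×s → (-5.46334,-4.15379) → (-5.46,-4.15)
v2: (3,-4.5) → rotate → (3.53859,4.09003) → ×s → (4.50974,5.21252) → (4.51,5.21)
v3: (2,3) → rotate → (-3.42428,1.12887) → ×s → (-4.36405,1.43868) → (-4.36,1.44)

Cross-section at z=13: (-5.46,-4.15) (4.51,5.21) (-4.36,1.44)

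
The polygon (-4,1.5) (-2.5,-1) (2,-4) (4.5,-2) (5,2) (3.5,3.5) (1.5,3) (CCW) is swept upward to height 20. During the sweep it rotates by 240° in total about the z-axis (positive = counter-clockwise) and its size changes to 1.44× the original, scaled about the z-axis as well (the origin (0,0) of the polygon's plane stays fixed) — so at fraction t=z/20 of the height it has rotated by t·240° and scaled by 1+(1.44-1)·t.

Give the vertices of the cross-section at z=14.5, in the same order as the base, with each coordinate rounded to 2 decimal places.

Cross-section at z=14.5: (5.04,-2.52) (3.42,0.97) (-2.07,5.52) (-5.63,3.24) (-6.83,-1.93) (-5.07,-4.11) (-2.38,-3.73)

t = z/height = 14.5/20 = 0.725
s = 1 + (scale-1)·z/height = 1 + (1.44-1)·14.5/20 = 1.319000
θ = twist·z/height = 240°·14.5/20 = 174.0000° = 3.036873 rad
cos θ = -0.994522, sin θ = 0.104528 (intermediates below are computed at full precision and shown rounded to 5 d.p.)
v1: (-4,1.5) → rotate → (3.82129,-1.90990) → ×s → (5.04029,-2.51915) → (5.04,-2.52)
v2: (-2.5,-1) → rotate → (2.59083,0.73320) → ×s → (3.41731,0.96709) → (3.42,0.97)
v3: (2,-4) → rotate → (-1.57093,4.18714) → ×s → (-2.07206,5.52284) → (-2.07,5.52)
v4: (4.5,-2) → rotate → (-4.26629,2.45942) → ×s → (-5.62724,3.24398) → (-5.63,3.24)
v5: (5,2) → rotate → (-5.18167,-1.46640) → ×s → (-6.83462,-1.93418) → (-6.83,-1.93)
v6: (3.5,3.5) → rotate → (-3.84668,-3.11498) → ×s → (-5.07377,-4.10865) → (-5.07,-4.11)
v7: (1.5,3) → rotate → (-1.80537,-2.82677) → ×s → (-2.38128,-3.72851) → (-2.38,-3.73)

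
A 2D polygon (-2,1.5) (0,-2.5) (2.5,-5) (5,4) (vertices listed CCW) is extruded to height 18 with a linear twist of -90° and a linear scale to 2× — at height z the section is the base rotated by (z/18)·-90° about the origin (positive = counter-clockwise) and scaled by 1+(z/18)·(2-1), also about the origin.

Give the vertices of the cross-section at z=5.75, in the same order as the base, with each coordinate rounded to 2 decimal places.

t = z/height = 5.75/18 = 0.319444
s = 1 + (scale-1)·z/height = 1 + (2-1)·5.75/18 = 1.319444
θ = twist·z/height = -90°·5.75/18 = -28.7500° = -0.501782 rad
cos θ = 0.876727, sin θ = -0.480989 (intermediates below are computed at full precision and shown rounded to 5 d.p.)
v1: (-2,1.5) → rotate → (-1.03197,2.27707) → ×s → (-1.36163,3.00446) → (-1.36,3.00)
v2: (0,-2.5) → rotate → (-1.20247,-2.19182) → ×s → (-1.58659,-2.89198) → (-1.59,-2.89)
v3: (2.5,-5) → rotate → (-0.21313,-5.58611) → ×s → (-0.28121,-7.37056) → (-0.28,-7.37)
v4: (5,4) → rotate → (6.30759,1.10196) → ×s → (8.32251,1.45398) → (8.32,1.45)

Cross-section at z=5.75: (-1.36,3.00) (-1.59,-2.89) (-0.28,-7.37) (8.32,1.45)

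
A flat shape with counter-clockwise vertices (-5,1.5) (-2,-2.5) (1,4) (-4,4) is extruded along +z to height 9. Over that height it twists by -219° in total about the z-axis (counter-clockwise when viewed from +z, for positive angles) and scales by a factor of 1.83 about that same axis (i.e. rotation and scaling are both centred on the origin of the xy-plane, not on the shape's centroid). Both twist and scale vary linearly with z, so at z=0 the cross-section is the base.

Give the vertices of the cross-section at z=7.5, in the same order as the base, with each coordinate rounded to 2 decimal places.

t = z/height = 7.5/9 = 0.833333
s = 1 + (scale-1)·z/height = 1 + (1.83-1)·7.5/9 = 1.691667
θ = twist·z/height = -219°·7.5/9 = -182.5000° = -3.185226 rad
cos θ = -0.999048, sin θ = 0.043619 (intermediates below are computed at full precision and shown rounded to 5 d.p.)
v1: (-5,1.5) → rotate → (4.92981,-1.71667) → ×s → (8.33960,-2.90403) → (8.34,-2.90)
v2: (-2,-2.5) → rotate → (2.10714,2.41038) → ×s → (3.56459,4.07756) → (3.56,4.08)
v3: (1,4) → rotate → (-1.17353,-3.95257) → ×s → (-1.98521,-6.68644) → (-1.99,-6.69)
v4: (-4,4) → rotate → (3.82172,-4.17067) → ×s → (6.46507,-7.05538) → (6.47,-7.06)

Cross-section at z=7.5: (8.34,-2.90) (3.56,4.08) (-1.99,-6.69) (6.47,-7.06)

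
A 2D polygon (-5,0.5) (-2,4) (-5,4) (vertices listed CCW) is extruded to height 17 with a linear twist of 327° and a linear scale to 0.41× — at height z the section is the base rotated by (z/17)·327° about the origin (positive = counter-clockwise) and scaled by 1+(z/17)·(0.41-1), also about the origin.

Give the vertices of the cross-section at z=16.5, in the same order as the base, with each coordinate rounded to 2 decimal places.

t = z/height = 16.5/17 = 0.970588
s = 1 + (scale-1)·z/height = 1 + (0.41-1)·16.5/17 = 0.427353
θ = twist·z/height = 327°·16.5/17 = 317.3824° = 5.539367 rad
cos θ = 0.735889, sin θ = -0.677103 (intermediates below are computed at full precision and shown rounded to 5 d.p.)
v1: (-5,0.5) → rotate → (-3.34089,3.75346) → ×s → (-1.42774,1.60405) → (-1.43,1.60)
v2: (-2,4) → rotate → (1.23663,4.29776) → ×s → (0.52848,1.83666) → (0.53,1.84)
v3: (-5,4) → rotate → (-0.97103,6.32907) → ×s → (-0.41497,2.70475) → (-0.41,2.70)

Cross-section at z=16.5: (-1.43,1.60) (0.53,1.84) (-0.41,2.70)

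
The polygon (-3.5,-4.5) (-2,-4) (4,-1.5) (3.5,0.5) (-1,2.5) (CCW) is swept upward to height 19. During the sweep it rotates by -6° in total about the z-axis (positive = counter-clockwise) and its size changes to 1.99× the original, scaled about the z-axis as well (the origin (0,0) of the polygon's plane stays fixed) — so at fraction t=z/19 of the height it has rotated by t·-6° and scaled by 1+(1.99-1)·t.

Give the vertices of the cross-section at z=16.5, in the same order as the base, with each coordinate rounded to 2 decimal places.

t = z/height = 16.5/19 = 0.868421
s = 1 + (scale-1)·z/height = 1 + (1.99-1)·16.5/19 = 1.859737
θ = twist·z/height = -6°·16.5/19 = -5.2105° = -0.090941 rad
cos θ = 0.995868, sin θ = -0.090816 (intermediates below are computed at full precision and shown rounded to 5 d.p.)
v1: (-3.5,-4.5) → rotate → (-3.89421,-4.16355) → ×s → (-7.24220,-7.74311) → (-7.24,-7.74)
v2: (-2,-4) → rotate → (-2.35500,-3.80184) → ×s → (-4.37968,-7.07042) → (-4.38,-7.07)
v3: (4,-1.5) → rotate → (3.84725,-1.85706) → ×s → (7.15487,-3.45365) → (7.15,-3.45)
v4: (3.5,0.5) → rotate → (3.53094,0.18008) → ×s → (6.56663,0.33490) → (6.57,0.33)
v5: (-1,2.5) → rotate → (-0.76883,2.58048) → ×s → (-1.42982,4.79902) → (-1.43,4.80)

Cross-section at z=16.5: (-7.24,-7.74) (-4.38,-7.07) (7.15,-3.45) (6.57,0.33) (-1.43,4.80)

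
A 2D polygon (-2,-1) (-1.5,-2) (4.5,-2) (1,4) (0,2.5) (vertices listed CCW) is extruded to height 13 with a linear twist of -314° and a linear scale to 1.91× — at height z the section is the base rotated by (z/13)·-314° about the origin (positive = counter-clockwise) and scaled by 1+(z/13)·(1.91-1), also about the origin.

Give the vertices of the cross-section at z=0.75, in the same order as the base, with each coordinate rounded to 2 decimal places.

Cross-section at z=0.75: (-2.33,-0.35) (-2.16,-1.51) (3.85,-3.47) (2.31,3.67) (0.82,2.50)

t = z/height = 0.75/13 = 0.0576923
s = 1 + (scale-1)·z/height = 1 + (1.91-1)·0.75/13 = 1.052500
θ = twist·z/height = -314°·0.75/13 = -18.1154° = -0.316173 rad
cos θ = 0.950432, sin θ = -0.310932 (intermediates below are computed at full precision and shown rounded to 5 d.p.)
v1: (-2,-1) → rotate → (-2.21180,-0.32857) → ×s → (-2.32792,-0.34582) → (-2.33,-0.35)
v2: (-1.5,-2) → rotate → (-2.04751,-1.43447) → ×s → (-2.15501,-1.50978) → (-2.16,-1.51)
v3: (4.5,-2) → rotate → (3.65508,-3.30006) → ×s → (3.84697,-3.47331) → (3.85,-3.47)
v4: (1,4) → rotate → (2.19416,3.49080) → ×s → (2.30935,3.67406) → (2.31,3.67)
v5: (0,2.5) → rotate → (0.77733,2.37608) → ×s → (0.81814,2.50082) → (0.82,2.50)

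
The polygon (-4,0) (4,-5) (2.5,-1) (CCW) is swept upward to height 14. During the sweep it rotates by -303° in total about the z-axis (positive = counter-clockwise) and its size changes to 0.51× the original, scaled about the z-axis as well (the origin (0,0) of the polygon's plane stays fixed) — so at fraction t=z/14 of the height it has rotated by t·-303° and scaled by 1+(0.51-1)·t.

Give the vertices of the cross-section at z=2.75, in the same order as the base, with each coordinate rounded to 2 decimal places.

Cross-section at z=2.75: (-1.83,3.12) (-2.06,-5.41) (0.37,-2.41)

t = z/height = 2.75/14 = 0.196429
s = 1 + (scale-1)·z/height = 1 + (0.51-1)·2.75/14 = 0.903750
θ = twist·z/height = -303°·2.75/14 = -59.5179° = -1.038783 rad
cos θ = 0.507270, sin θ = -0.861787 (intermediates below are computed at full precision and shown rounded to 5 d.p.)
v1: (-4,0) → rotate → (-2.02908,3.44715) → ×s → (-1.83378,3.11536) → (-1.83,3.12)
v2: (4,-5) → rotate → (-2.27986,-5.98350) → ×s → (-2.06042,-5.40759) → (-2.06,-5.41)
v3: (2.5,-1) → rotate → (0.40639,-2.66174) → ×s → (0.36727,-2.40555) → (0.37,-2.41)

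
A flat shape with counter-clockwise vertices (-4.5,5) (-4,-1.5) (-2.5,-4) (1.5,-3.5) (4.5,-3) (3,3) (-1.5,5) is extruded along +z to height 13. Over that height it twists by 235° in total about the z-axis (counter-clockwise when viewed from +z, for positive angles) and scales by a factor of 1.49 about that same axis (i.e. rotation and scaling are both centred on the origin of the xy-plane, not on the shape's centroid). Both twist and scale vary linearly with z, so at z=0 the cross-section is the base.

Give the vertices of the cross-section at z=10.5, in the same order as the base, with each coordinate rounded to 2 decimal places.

Cross-section at z=10.5: (7.38,-5.81) (5.14,3.01) (2.49,6.10) (-2.90,4.46) (-6.90,3.06) (-3.41,-4.84) (3.25,-6.52)

t = z/height = 10.5/13 = 0.807692
s = 1 + (scale-1)·z/height = 1 + (1.49-1)·10.5/13 = 1.395769
θ = twist·z/height = 235°·10.5/13 = 189.8077° = 3.312769 rad
cos θ = -0.985385, sin θ = -0.170342 (intermediates below are computed at full precision and shown rounded to 5 d.p.)
v1: (-4.5,5) → rotate → (5.28594,-4.16039) → ×s → (7.37795,-5.80694) → (7.38,-5.81)
v2: (-4,-1.5) → rotate → (3.68603,2.15944) → ×s → (5.14484,3.01409) → (5.14,3.01)
v3: (-2.5,-4) → rotate → (1.78210,4.36739) → ×s → (2.48739,6.09588) → (2.49,6.10)
v4: (1.5,-3.5) → rotate → (-2.07427,3.19333) → ×s → (-2.89521,4.45716) → (-2.90,4.46)
v5: (4.5,-3) → rotate → (-4.94526,2.18962) → ×s → (-6.90244,3.05620) → (-6.90,3.06)
v6: (3,3) → rotate → (-2.44513,-3.46718) → ×s → (-3.41284,-4.83938) → (-3.41,-4.84)
v7: (-1.5,5) → rotate → (2.32979,-4.67141) → ×s → (3.25184,-6.52021) → (3.25,-6.52)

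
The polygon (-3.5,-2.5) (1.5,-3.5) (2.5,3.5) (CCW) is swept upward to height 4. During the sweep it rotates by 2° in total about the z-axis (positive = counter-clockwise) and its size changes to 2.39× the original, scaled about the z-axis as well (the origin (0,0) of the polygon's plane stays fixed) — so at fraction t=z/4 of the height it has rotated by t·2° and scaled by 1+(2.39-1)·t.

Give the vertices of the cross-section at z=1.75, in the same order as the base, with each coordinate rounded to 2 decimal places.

t = z/height = 1.75/4 = 0.4375
s = 1 + (scale-1)·z/height = 1 + (2.39-1)·1.75/4 = 1.608125
θ = twist·z/height = 2°·1.75/4 = 0.8750° = 0.015272 rad
cos θ = 0.999883, sin θ = 0.015271 (intermediates below are computed at full precision and shown rounded to 5 d.p.)
v1: (-3.5,-2.5) → rotate → (-3.46141,-2.55316) → ×s → (-5.56639,-4.10580) → (-5.57,-4.11)
v2: (1.5,-3.5) → rotate → (1.55327,-3.47669) → ×s → (2.49786,-5.59094) → (2.50,-5.59)
v3: (2.5,3.5) → rotate → (2.44626,3.53777) → ×s → (3.93389,5.68918) → (3.93,5.69)

Cross-section at z=1.75: (-5.57,-4.11) (2.50,-5.59) (3.93,5.69)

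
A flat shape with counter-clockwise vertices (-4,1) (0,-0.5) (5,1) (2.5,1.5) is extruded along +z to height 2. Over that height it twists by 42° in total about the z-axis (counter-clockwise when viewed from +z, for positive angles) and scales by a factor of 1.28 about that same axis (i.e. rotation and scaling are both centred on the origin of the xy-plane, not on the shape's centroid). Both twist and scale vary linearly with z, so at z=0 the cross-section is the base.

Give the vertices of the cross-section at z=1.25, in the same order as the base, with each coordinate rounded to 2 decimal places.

t = z/height = 1.25/2 = 0.625
s = 1 + (scale-1)·z/height = 1 + (1.28-1)·1.25/2 = 1.175000
θ = twist·z/height = 42°·1.25/2 = 26.2500° = 0.458149 rad
cos θ = 0.896873, sin θ = 0.442289 (intermediates below are computed at full precision and shown rounded to 5 d.p.)
v1: (-4,1) → rotate → (-4.02978,-0.87228) → ×s → (-4.73499,-1.02493) → (-4.73,-1.02)
v2: (0,-0.5) → rotate → (0.22114,-0.44844) → ×s → (0.25984,-0.52691) → (0.26,-0.53)
v3: (5,1) → rotate → (4.04208,3.10832) → ×s → (4.74944,3.65227) → (4.75,3.65)
v4: (2.5,1.5) → rotate → (1.57875,2.45103) → ×s → (1.85503,2.87996) → (1.86,2.88)

Cross-section at z=1.25: (-4.73,-1.02) (0.26,-0.53) (4.75,3.65) (1.86,2.88)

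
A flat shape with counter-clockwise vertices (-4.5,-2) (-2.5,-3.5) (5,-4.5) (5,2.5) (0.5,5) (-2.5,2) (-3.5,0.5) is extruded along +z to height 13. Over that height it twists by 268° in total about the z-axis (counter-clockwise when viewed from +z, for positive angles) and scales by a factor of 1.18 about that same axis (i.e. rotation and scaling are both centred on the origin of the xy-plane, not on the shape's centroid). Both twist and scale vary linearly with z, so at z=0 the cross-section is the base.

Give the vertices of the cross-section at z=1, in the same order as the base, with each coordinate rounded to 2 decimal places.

Cross-section at z=1: (-3.56,-3.50) (-1.12,-4.21) (6.35,-2.49) (3.85,4.16) (-1.31,4.92) (-3.09,1.01) (-3.50,-0.77)

t = z/height = 1/13 = 0.0769231
s = 1 + (scale-1)·z/height = 1 + (1.18-1)·1/13 = 1.013846
θ = twist·z/height = 268°·1/13 = 20.6154° = 0.359806 rad
cos θ = 0.935965, sin θ = 0.352093 (intermediates below are computed at full precision and shown rounded to 5 d.p.)
v1: (-4.5,-2) → rotate → (-3.50766,-3.45635) → ×s → (-3.55622,-3.50421) → (-3.56,-3.50)
v2: (-2.5,-3.5) → rotate → (-1.10759,-4.15611) → ×s → (-1.12292,-4.21366) → (-1.12,-4.21)
v3: (5,-4.5) → rotate → (6.26424,-2.45138) → ×s → (6.35098,-2.48532) → (6.35,-2.49)
v4: (5,2.5) → rotate → (3.79959,4.10038) → ×s → (3.85220,4.15715) → (3.85,4.16)
v5: (0.5,5) → rotate → (-1.29248,4.85587) → ×s → (-1.31038,4.92311) → (-1.31,4.92)
v6: (-2.5,2) → rotate → (-3.04410,0.99170) → ×s → (-3.08625,1.00543) → (-3.09,1.01)
v7: (-3.5,0.5) → rotate → (-3.45192,-0.76434) → ×s → (-3.49972,-0.77493) → (-3.50,-0.77)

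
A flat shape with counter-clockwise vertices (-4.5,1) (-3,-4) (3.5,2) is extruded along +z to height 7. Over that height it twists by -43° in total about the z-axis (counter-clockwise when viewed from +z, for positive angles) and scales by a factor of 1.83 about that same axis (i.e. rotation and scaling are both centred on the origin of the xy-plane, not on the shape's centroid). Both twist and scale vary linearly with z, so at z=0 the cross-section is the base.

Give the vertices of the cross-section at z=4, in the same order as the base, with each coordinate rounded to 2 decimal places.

Cross-section at z=4: (-5.42,4.10) (-6.47,-3.52) (5.92,0.54)

t = z/height = 4/7 = 0.571429
s = 1 + (scale-1)·z/height = 1 + (1.83-1)·4/7 = 1.474286
θ = twist·z/height = -43°·4/7 = -24.5714° = -0.428852 rad
cos θ = 0.909444, sin θ = -0.415827 (intermediates below are computed at full precision and shown rounded to 5 d.p.)
v1: (-4.5,1) → rotate → (-3.67667,2.78067) → ×s → (-5.42046,4.09950) → (-5.42,4.10)
v2: (-3,-4) → rotate → (-4.39164,-2.39029) → ×s → (-6.47453,-3.52397) → (-6.47,-3.52)
v3: (3.5,2) → rotate → (4.01471,0.36349) → ×s → (5.91883,0.53589) → (5.92,0.54)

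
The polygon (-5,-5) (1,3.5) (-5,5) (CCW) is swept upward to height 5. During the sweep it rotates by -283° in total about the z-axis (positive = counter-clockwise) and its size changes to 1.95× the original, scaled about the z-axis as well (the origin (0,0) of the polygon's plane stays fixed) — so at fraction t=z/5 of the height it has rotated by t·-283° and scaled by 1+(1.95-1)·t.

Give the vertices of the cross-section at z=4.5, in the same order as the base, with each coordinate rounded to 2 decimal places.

Cross-section at z=4.5: (11.39,-6.50) (-6.75,0.08) (-6.50,-11.39)

t = z/height = 4.5/5 = 0.9
s = 1 + (scale-1)·z/height = 1 + (1.95-1)·4.5/5 = 1.855000
θ = twist·z/height = -283°·4.5/5 = -254.7000° = -4.445354 rad
cos θ = -0.263873, sin θ = 0.964557 (intermediates below are computed at full precision and shown rounded to 5 d.p.)
v1: (-5,-5) → rotate → (6.14215,-3.50342) → ×s → (11.39369,-6.49885) → (11.39,-6.50)
v2: (1,3.5) → rotate → (-3.63982,0.04100) → ×s → (-6.75187,0.07606) → (-6.75,0.08)
v3: (-5,5) → rotate → (-3.50342,-6.14215) → ×s → (-6.49885,-11.39369) → (-6.50,-11.39)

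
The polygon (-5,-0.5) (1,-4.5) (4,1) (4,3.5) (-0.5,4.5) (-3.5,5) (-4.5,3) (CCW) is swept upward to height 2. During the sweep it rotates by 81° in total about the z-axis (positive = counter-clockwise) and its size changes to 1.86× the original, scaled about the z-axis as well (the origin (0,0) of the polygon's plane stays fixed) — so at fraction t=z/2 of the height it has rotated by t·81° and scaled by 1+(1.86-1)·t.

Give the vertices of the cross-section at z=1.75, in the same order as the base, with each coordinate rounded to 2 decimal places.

t = z/height = 1.75/2 = 0.875
s = 1 + (scale-1)·z/height = 1 + (1.86-1)·1.75/2 = 1.752500
θ = twist·z/height = 81°·1.75/2 = 70.8750° = 1.237002 rad
cos θ = 0.327630, sin θ = 0.944806 (intermediates below are computed at full precision and shown rounded to 5 d.p.)
v1: (-5,-0.5) → rotate → (-1.16575,-4.88785) → ×s → (-2.04297,-8.56595) → (-2.04,-8.57)
v2: (1,-4.5) → rotate → (4.57926,-0.52953) → ×s → (8.02515,-0.92800) → (8.03,-0.93)
v3: (4,1) → rotate → (0.36571,4.10685) → ×s → (0.64091,7.19726) → (0.64,7.20)
v4: (4,3.5) → rotate → (-1.99630,4.92593) → ×s → (-3.49852,8.63269) → (-3.50,8.63)
v5: (-0.5,4.5) → rotate → (-4.41544,1.00193) → ×s → (-7.73806,1.75589) → (-7.74,1.76)
v6: (-3.5,5) → rotate → (-5.87074,-1.66867) → ×s → (-10.28846,-2.92434) → (-10.29,-2.92)
v7: (-4.5,3) → rotate → (-4.30875,-3.26874) → ×s → (-7.55109,-5.72846) → (-7.55,-5.73)

Cross-section at z=1.75: (-2.04,-8.57) (8.03,-0.93) (0.64,7.20) (-3.50,8.63) (-7.74,1.76) (-10.29,-2.92) (-7.55,-5.73)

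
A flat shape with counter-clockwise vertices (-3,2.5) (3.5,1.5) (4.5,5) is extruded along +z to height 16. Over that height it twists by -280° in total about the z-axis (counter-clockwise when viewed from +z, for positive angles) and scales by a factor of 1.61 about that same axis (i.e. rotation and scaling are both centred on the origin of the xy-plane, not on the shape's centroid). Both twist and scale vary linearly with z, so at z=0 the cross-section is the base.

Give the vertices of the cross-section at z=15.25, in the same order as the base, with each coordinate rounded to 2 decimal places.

Cross-section at z=15.25: (-3.69,-4.95) (-2.67,5.40) (-8.28,6.67)

t = z/height = 15.25/16 = 0.953125
s = 1 + (scale-1)·z/height = 1 + (1.61-1)·15.25/16 = 1.581406
θ = twist·z/height = -280°·15.25/16 = -266.8750° = -4.657847 rad
cos θ = -0.054515, sin θ = 0.998513 (intermediates below are computed at full precision and shown rounded to 5 d.p.)
v1: (-3,2.5) → rotate → (-2.33274,-3.13183) → ×s → (-3.68901,-4.95269) → (-3.69,-4.95)
v2: (3.5,1.5) → rotate → (-1.68857,3.41302) → ×s → (-2.67032,5.39738) → (-2.67,5.40)
v3: (4.5,5) → rotate → (-5.23788,4.22074) → ×s → (-8.28322,6.67470) → (-8.28,6.67)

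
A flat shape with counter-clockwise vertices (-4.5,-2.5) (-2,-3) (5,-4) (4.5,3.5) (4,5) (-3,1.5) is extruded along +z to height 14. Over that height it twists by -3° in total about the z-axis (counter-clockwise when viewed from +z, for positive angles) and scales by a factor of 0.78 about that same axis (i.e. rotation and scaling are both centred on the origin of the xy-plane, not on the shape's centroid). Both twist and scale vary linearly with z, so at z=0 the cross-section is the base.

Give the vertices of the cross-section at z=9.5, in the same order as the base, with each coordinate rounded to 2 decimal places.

t = z/height = 9.5/14 = 0.678571
s = 1 + (scale-1)·z/height = 1 + (0.78-1)·9.5/14 = 0.850714
θ = twist·z/height = -3°·9.5/14 = -2.0357° = -0.035530 rad
cos θ = 0.999369, sin θ = -0.035522 (intermediates below are computed at full precision and shown rounded to 5 d.p.)
v1: (-4.5,-2.5) → rotate → (-4.58597,-2.33857) → ×s → (-3.90135,-1.98946) → (-3.90,-1.99)
v2: (-2,-3) → rotate → (-2.10531,-2.92706) → ×s → (-1.79101,-2.49009) → (-1.79,-2.49)
v3: (5,-4) → rotate → (4.85475,-4.17509) → ×s → (4.13001,-3.55181) → (4.13,-3.55)
v4: (4.5,3.5) → rotate → (4.62149,3.33794) → ×s → (3.93157,2.83963) → (3.93,2.84)
v5: (4,5) → rotate → (4.17509,4.85475) → ×s → (3.55181,4.13001) → (3.55,4.13)
v6: (-3,1.5) → rotate → (-2.94482,1.60562) → ×s → (-2.50520,1.36592) → (-2.51,1.37)

Cross-section at z=9.5: (-3.90,-1.99) (-1.79,-2.49) (4.13,-3.55) (3.93,2.84) (3.55,4.13) (-2.51,1.37)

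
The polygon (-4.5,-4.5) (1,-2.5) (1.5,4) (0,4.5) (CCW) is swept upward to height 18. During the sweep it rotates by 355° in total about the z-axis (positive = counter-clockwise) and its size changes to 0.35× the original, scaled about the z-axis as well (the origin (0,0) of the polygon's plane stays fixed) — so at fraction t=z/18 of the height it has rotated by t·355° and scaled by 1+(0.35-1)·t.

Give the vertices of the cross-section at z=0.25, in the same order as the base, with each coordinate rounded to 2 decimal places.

Cross-section at z=0.25: (-4.06,-4.83) (1.20,-2.38) (1.14,4.08) (-0.38,4.44)

t = z/height = 0.25/18 = 0.0138889
s = 1 + (scale-1)·z/height = 1 + (0.35-1)·0.25/18 = 0.990972
θ = twist·z/height = 355°·0.25/18 = 4.9306° = 0.086054 rad
cos θ = 0.996300, sin θ = 0.085948 (intermediates below are computed at full precision and shown rounded to 5 d.p.)
v1: (-4.5,-4.5) → rotate → (-4.09658,-4.87012) → ×s → (-4.05960,-4.82615) → (-4.06,-4.83)
v2: (1,-2.5) → rotate → (1.21117,-2.40480) → ×s → (1.20024,-2.38309) → (1.20,-2.38)
v3: (1.5,4) → rotate → (1.15066,4.11412) → ×s → (1.14027,4.07698) → (1.14,4.08)
v4: (0,4.5) → rotate → (-0.38677,4.48335) → ×s → (-0.38328,4.44287) → (-0.38,4.44)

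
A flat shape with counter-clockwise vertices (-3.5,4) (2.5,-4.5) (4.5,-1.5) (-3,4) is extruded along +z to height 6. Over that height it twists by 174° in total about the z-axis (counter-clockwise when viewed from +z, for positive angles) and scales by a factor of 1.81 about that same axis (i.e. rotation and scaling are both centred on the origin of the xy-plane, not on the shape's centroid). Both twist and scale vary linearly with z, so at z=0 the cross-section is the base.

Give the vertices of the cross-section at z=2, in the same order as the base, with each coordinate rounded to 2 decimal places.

Cross-section at z=2: (-6.66,-1.08) (6.53,-0.34) (4.64,3.84) (-6.33,-0.54)

t = z/height = 2/6 = 0.333333
s = 1 + (scale-1)·z/height = 1 + (1.81-1)·2/6 = 1.270000
θ = twist·z/height = 174°·2/6 = 58.0000° = 1.012291 rad
cos θ = 0.529919, sin θ = 0.848048 (intermediates below are computed at full precision and shown rounded to 5 d.p.)
v1: (-3.5,4) → rotate → (-5.24691,-0.84849) → ×s → (-6.66358,-1.07758) → (-6.66,-1.08)
v2: (2.5,-4.5) → rotate → (5.14101,-0.26452) → ×s → (6.52909,-0.33594) → (6.53,-0.34)
v3: (4.5,-1.5) → rotate → (3.65671,3.02134) → ×s → (4.64402,3.83710) → (4.64,3.84)
v4: (-3,4) → rotate → (-4.98195,-0.42447) → ×s → (-6.32708,-0.53907) → (-6.33,-0.54)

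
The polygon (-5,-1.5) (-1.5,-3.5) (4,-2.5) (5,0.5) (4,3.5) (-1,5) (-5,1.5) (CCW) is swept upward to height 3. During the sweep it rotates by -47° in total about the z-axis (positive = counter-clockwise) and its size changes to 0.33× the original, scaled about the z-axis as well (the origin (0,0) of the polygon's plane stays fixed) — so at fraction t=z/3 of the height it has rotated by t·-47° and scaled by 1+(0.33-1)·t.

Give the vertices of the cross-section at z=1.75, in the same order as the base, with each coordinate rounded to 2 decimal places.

t = z/height = 1.75/3 = 0.583333
s = 1 + (scale-1)·z/height = 1 + (0.33-1)·1.75/3 = 0.609167
θ = twist·z/height = -47°·1.75/3 = -27.4167° = -0.478511 rad
cos θ = 0.887681, sin θ = -0.460458 (intermediates below are computed at full precision and shown rounded to 5 d.p.)
v1: (-5,-1.5) → rotate → (-5.12909,0.97077) → ×s → (-3.12447,0.59136) → (-3.12,0.59)
v2: (-1.5,-3.5) → rotate → (-2.94313,-2.41620) → ×s → (-1.79285,-1.47187) → (-1.79,-1.47)
v3: (4,-2.5) → rotate → (2.39958,-4.06104) → ×s → (1.46174,-2.47385) → (1.46,-2.47)
v4: (5,0.5) → rotate → (4.66864,-1.85845) → ×s → (2.84398,-1.13211) → (2.84,-1.13)
v5: (4,3.5) → rotate → (5.16233,1.26505) → ×s → (3.14472,0.77063) → (3.14,0.77)
v6: (-1,5) → rotate → (1.41461,4.89887) → ×s → (0.86173,2.98423) → (0.86,2.98)
v7: (-5,1.5) → rotate → (-3.74772,3.63381) → ×s → (-2.28299,2.21360) → (-2.28,2.21)

Cross-section at z=1.75: (-3.12,0.59) (-1.79,-1.47) (1.46,-2.47) (2.84,-1.13) (3.14,0.77) (0.86,2.98) (-2.28,2.21)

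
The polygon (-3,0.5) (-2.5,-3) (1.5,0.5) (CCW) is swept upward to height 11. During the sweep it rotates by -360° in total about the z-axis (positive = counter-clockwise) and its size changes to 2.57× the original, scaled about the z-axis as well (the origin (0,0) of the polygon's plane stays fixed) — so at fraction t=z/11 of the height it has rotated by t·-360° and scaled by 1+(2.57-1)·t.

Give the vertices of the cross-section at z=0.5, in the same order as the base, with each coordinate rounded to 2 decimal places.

t = z/height = 0.5/11 = 0.0454545
s = 1 + (scale-1)·z/height = 1 + (2.57-1)·0.5/11 = 1.071364
θ = twist·z/height = -360°·0.5/11 = -16.3636° = -0.285599 rad
cos θ = 0.959493, sin θ = -0.281733 (intermediates below are computed at full precision and shown rounded to 5 d.p.)
v1: (-3,0.5) → rotate → (-2.73761,1.32494) → ×s → (-2.93298,1.41950) → (-2.93,1.42)
v2: (-2.5,-3) → rotate → (-3.24393,-2.17415) → ×s → (-3.47543,-2.32930) → (-3.48,-2.33)
v3: (1.5,0.5) → rotate → (1.58011,0.05715) → ×s → (1.69287,0.06123) → (1.69,0.06)

Cross-section at z=0.5: (-2.93,1.42) (-3.48,-2.33) (1.69,0.06)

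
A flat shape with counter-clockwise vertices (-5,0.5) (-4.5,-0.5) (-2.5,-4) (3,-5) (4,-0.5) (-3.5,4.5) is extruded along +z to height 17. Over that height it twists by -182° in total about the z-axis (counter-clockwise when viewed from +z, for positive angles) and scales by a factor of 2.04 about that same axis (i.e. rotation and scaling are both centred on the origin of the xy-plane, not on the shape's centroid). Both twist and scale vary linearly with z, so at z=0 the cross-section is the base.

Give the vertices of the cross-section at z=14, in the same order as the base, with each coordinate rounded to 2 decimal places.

Cross-section at z=14: (8.49,3.85) (6.76,4.99) (0.29,8.75) (-9.48,5.23) (-6.89,-2.92) (9.81,-3.97)

t = z/height = 14/17 = 0.823529
s = 1 + (scale-1)·z/height = 1 + (2.04-1)·14/17 = 1.856471
θ = twist·z/height = -182°·14/17 = -149.8824° = -2.615941 rad
cos θ = -0.864997, sin θ = -0.501777 (intermediates below are computed at full precision and shown rounded to 5 d.p.)
v1: (-5,0.5) → rotate → (4.57587,2.07639) → ×s → (8.49497,3.85475) → (8.49,3.85)
v2: (-4.5,-0.5) → rotate → (3.64160,2.69050) → ×s → (6.76052,4.99483) → (6.76,4.99)
v3: (-2.5,-4) → rotate → (0.15538,4.71443) → ×s → (0.28847,8.75220) → (0.29,8.75)
v4: (3,-5) → rotate → (-5.10388,2.81965) → ×s → (-9.47520,5.23460) → (-9.48,5.23)
v5: (4,-0.5) → rotate → (-3.71088,-1.57461) → ×s → (-6.88913,-2.92322) → (-6.89,-2.92)
v6: (-3.5,4.5) → rotate → (5.28549,-2.13627) → ×s → (9.81235,-3.96591) → (9.81,-3.97)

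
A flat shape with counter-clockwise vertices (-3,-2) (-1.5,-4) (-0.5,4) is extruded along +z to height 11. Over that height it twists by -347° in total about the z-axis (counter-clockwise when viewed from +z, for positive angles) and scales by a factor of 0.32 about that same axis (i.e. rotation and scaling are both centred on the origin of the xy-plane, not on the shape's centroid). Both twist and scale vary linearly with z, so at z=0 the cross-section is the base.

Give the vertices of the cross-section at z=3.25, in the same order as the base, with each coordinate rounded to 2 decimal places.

t = z/height = 3.25/11 = 0.295455
s = 1 + (scale-1)·z/height = 1 + (0.32-1)·3.25/11 = 0.799091
θ = twist·z/height = -347°·3.25/11 = -102.5227° = -1.789359 rad
cos θ = -0.216827, sin θ = -0.976210 (intermediates below are computed at full precision and shown rounded to 5 d.p.)
v1: (-3,-2) → rotate → (-1.30194,3.36228) → ×s → (-1.04037,2.68677) → (-1.04,2.69)
v2: (-1.5,-4) → rotate → (-3.57960,2.33162) → ×s → (-2.86043,1.86318) → (-2.86,1.86)
v3: (-0.5,4) → rotate → (4.01325,-0.37920) → ×s → (3.20695,-0.30302) → (3.21,-0.30)

Cross-section at z=3.25: (-1.04,2.69) (-2.86,1.86) (3.21,-0.30)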